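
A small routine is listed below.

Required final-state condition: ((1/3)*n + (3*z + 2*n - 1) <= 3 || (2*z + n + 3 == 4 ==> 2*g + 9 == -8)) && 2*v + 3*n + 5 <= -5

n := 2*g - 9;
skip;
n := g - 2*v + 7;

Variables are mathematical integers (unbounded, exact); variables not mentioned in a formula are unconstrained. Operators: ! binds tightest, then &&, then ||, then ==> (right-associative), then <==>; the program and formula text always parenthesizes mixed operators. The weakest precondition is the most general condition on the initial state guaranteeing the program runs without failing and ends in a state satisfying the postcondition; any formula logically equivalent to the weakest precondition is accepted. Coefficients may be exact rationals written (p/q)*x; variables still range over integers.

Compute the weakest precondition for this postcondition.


Working backward. After the program, the postcondition ((1/3)*n + (3*z + 2*n - 1) <= 3 || (2*z + n + 3 == 4 ==> 2*g + 9 == -8)) && 2*v + 3*n + 5 <= -5 must hold; in canonical form it is ((7/3)*n + 3*z <= 4 || (n + 2*z == 1 ==> 2*g == -17)) && 3*n + 2*v <= -10.
Before n := g - 2*v + 7: ((7/3)*g + 3*z <= (14/3)*v - 37/3 || (g + 2*z == 2*v - 6 ==> 2*g == -17)) && 3*g <= 4*v - 31
Before skip: ((7/3)*g + 3*z <= (14/3)*v - 37/3 || (g + 2*z == 2*v - 6 ==> 2*g == -17)) && 3*g <= 4*v - 31
Before n := 2*g - 9: ((7/3)*g + 3*z <= (14/3)*v - 37/3 || (g + 2*z == 2*v - 6 ==> 2*g == -17)) && 3*g <= 4*v - 31
Answer: WP = ((7/3)*g + 3*z <= (14/3)*v - 37/3 || (g + 2*z == 2*v - 6 ==> 2*g == -17)) && 3*g <= 4*v - 31


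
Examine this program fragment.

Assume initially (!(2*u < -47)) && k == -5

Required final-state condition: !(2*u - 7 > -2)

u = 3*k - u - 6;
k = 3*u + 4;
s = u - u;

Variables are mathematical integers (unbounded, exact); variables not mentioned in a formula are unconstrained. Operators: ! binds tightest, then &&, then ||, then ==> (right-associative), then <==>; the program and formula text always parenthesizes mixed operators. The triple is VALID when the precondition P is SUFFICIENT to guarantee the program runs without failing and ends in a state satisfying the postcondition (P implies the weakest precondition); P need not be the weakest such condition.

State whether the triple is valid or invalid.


Working backward. After the program, the postcondition !(2*u - 7 > -2) must hold; in canonical form it is !(2*u > 5).
Before s := u - u: !(2*u > 5)
Before k := 3*u + 4: !(2*u > 5)
Before u := 3*k - u - 6: !(6*k > 2*u + 17)
The weakest precondition is !(6*k > 2*u + 17).
Check whether (!(2*u < -47)) && k == -5 implies it.
Every state satisfying the precondition satisfies the weakest precondition: the implication holds.
Answer: valid


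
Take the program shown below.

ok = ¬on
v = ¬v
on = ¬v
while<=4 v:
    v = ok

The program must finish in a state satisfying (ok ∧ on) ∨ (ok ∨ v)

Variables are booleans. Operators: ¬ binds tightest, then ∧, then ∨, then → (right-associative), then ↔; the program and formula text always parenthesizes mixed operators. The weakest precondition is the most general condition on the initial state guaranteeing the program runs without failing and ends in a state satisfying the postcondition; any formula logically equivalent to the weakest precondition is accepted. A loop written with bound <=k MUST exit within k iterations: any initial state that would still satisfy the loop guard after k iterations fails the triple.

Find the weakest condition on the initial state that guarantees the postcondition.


Working backward. After the program, the postcondition (ok ∧ on) ∨ (ok ∨ v) must hold; in canonical form it is (ok ∧ on) ∨ ok ∨ v.
Before the loop (bound <=4), unroll the exhaustion recursion (WP_0 = exit-now case; WP_j = one more guarded iteration, up to j = 4):
  WP_0: (¬v) ∧ ((ok ∧ on) ∨ ok ∨ v)
  WP_1: (v → ((¬ok) ∧ ((ok ∧ on) ∨ ok))) ∧ ((¬v) → ((ok ∧ on) ∨ ok ∨ v))
  WP_2: (v → ((ok → ((¬ok) ∧ ((ok ∧ on) ∨ ok))) ∧ ((¬ok) → ((ok ∧ on) ∨ ok)))) ∧ ((¬v) → ((ok ∧ on) ∨ ok ∨ v))
  WP_3: (v → ((ok → ((ok → ((¬ok) ∧ ((ok ∧ on) ∨ ok))) ∧ ((¬ok) → ((ok ∧ on) ∨ ok)))) ∧ ((¬ok) → ((ok ∧ on) ∨ ok)))) ∧ ((¬v) → ((ok ∧ on) ∨ ok ∨ v))
  WP_4: (v → ((ok → ((ok → ((ok → ((¬ok) ∧ ((ok ∧ on) ∨ ok))) ∧ ((¬ok) → ((ok ∧ on) ∨ ok)))) ∧ ((¬ok) → ((ok ∧ on) ∨ ok)))) ∧ ((¬ok) → ((ok ∧ on) ∨ ok)))) ∧ ((¬v) → ((ok ∧ on) ∨ ok ∨ v))
So before the loop: (v → ((ok → ((ok → ((ok → ((¬ok) ∧ ((ok ∧ on) ∨ ok))) ∧ ((¬ok) → ((ok ∧ on) ∨ ok)))) ∧ ((¬ok) → ((ok ∧ on) ∨ ok)))) ∧ ((¬ok) → ((ok ∧ on) ∨ ok)))) ∧ ((¬v) → ((ok ∧ on) ∨ ok ∨ v))
Before on := ¬v: (v → ((ok → ((ok → ((ok → ((¬ok) ∧ ((ok ∧ (¬v)) ∨ ok))) ∧ ((¬ok) → ((ok ∧ (¬v)) ∨ ok)))) ∧ ((¬ok) → ((ok ∧ (¬v)) ∨ ok)))) ∧ ((¬ok) → ((ok ∧ (¬v)) ∨ ok)))) ∧ ((¬v) → ((ok ∧ (¬v)) ∨ ok ∨ v))
Before v := ¬v: ((¬v) → ((ok → ((ok → ((ok → ((¬ok) ∧ ((ok ∧ v) ∨ ok))) ∧ ((¬ok) → ((ok ∧ v) ∨ ok)))) ∧ ((¬ok) → ((ok ∧ v) ∨ ok)))) ∧ ((¬ok) → ((ok ∧ v) ∨ ok)))) ∧ (v → ((ok ∧ v) ∨ ok ∨ (¬v)))
Before ok := ¬on: ((¬v) → (((¬on) → (((¬on) → (((¬on) → (on ∧ (((¬on) ∧ v) ∨ (¬on)))) ∧ (on → (((¬on) ∧ v) ∨ (¬on))))) ∧ (on → (((¬on) ∧ v) ∨ (¬on))))) ∧ (on → (((¬on) ∧ v) ∨ (¬on))))) ∧ (v → (((¬on) ∧ v) ∨ (¬on) ∨ (¬v)))
Answer: WP = ((¬v) → (((¬on) → (((¬on) → (((¬on) → (on ∧ (((¬on) ∧ v) ∨ (¬on)))) ∧ (on → (((¬on) ∧ v) ∨ (¬on))))) ∧ (on → (((¬on) ∧ v) ∨ (¬on))))) ∧ (on → (((¬on) ∧ v) ∨ (¬on))))) ∧ (v → (((¬on) ∧ v) ∨ (¬on) ∨ (¬v)))


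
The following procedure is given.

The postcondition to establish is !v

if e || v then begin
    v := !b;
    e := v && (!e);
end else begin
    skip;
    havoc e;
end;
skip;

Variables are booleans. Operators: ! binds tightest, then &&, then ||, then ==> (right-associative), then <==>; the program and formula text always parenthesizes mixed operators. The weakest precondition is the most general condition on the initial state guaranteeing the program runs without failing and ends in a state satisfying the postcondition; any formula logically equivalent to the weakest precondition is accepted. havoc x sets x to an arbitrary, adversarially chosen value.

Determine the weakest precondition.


Working backward. After the program, !v must hold.
Before skip: !v
Then branch requires b; else branch requires !v.
Before the if: ((e || v) ==> b) && ((!(e || v)) ==> (!v))
Answer: WP = ((e || v) ==> b) && ((!(e || v)) ==> (!v))


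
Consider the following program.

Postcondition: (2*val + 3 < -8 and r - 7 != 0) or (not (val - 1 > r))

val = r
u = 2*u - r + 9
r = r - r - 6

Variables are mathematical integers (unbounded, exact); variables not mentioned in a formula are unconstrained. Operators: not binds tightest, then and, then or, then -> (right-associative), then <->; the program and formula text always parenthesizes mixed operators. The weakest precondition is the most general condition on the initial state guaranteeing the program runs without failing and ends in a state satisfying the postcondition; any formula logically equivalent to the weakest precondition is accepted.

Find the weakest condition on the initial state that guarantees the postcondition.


Working backward. After the program, the postcondition (2*val + 3 < -8 and r - 7 != 0) or (not (val - 1 > r)) must hold; in canonical form it is (2*val < -11 and r != 7) or (not (val > r + 1)).
Before r := r - r - 6: 2*val < -11 or (not (val > -5))
Before u := 2*u - r + 9: 2*val < -11 or (not (val > -5))
Before val := r: 2*r < -11 or (not (r > -5))
Answer: WP = 2*r < -11 or (not (r > -5))


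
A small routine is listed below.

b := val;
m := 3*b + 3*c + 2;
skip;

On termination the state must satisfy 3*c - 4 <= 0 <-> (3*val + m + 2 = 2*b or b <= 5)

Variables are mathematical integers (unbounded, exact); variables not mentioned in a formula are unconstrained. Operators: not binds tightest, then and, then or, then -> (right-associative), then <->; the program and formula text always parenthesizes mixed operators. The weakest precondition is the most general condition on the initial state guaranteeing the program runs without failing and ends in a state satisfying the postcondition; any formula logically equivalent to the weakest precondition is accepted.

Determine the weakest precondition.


Working backward. After the program, the postcondition 3*c - 4 <= 0 <-> (3*val + m + 2 = 2*b or b <= 5) must hold; in canonical form it is 3*c <= 4 <-> (m + 3*val = 2*b - 2 or b <= 5).
Before skip: 3*c <= 4 <-> (m + 3*val = 2*b - 2 or b <= 5)
Before m := 3*b + 3*c + 2: 3*c <= 4 <-> (b + 3*c + 3*val = -4 or b <= 5)
Before b := val: 3*c <= 4 <-> (3*c + 4*val = -4 or val <= 5)
Answer: WP = 3*c <= 4 <-> (3*c + 4*val = -4 or val <= 5)


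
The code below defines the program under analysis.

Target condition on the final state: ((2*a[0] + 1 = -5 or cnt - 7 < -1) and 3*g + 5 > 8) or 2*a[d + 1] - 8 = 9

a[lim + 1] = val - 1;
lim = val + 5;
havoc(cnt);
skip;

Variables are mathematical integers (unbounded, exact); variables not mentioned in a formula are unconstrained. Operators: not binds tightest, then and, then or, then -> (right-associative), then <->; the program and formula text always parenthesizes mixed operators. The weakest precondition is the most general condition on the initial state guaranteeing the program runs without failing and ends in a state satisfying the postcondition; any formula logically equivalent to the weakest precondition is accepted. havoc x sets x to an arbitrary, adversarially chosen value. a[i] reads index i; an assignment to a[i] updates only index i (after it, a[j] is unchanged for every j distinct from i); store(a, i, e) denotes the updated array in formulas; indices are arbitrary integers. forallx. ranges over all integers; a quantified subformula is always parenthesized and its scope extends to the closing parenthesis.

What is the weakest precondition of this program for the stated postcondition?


Working backward. After the program, the postcondition ((2*a[0] + 1 = -5 or cnt - 7 < -1) and 3*g + 5 > 8) or 2*a[d + 1] - 8 = 9 must hold; in canonical form it is ((2*a[0] = -6 or cnt < 6) and 3*g > 3) or 2*a[d + 1] = 17.
Before skip: ((2*a[0] = -6 or cnt < 6) and 3*g > 3) or 2*a[d + 1] = 17
Before havoc cnt: forall cnt_1. (((2*a[0] = -6 or cnt_1 < 6) and 3*g > 3) or 2*a[d + 1] = 17)
Before lim := val + 5: forall cnt_1. (((2*a[0] = -6 or cnt_1 < 6) and 3*g > 3) or 2*a[d + 1] = 17)
Before a[lim + 1] := val - 1: forall cnt_1. (((2*store(a, lim + 1, val - 1)[0] = -6 or cnt_1 < 6) and 3*g > 3) or 2*store(a, lim + 1, val - 1)[d + 1] = 17)
Answer: WP = forall cnt_1. (((2*store(a, lim + 1, val - 1)[0] = -6 or cnt_1 < 6) and 3*g > 3) or 2*store(a, lim + 1, val - 1)[d + 1] = 17)


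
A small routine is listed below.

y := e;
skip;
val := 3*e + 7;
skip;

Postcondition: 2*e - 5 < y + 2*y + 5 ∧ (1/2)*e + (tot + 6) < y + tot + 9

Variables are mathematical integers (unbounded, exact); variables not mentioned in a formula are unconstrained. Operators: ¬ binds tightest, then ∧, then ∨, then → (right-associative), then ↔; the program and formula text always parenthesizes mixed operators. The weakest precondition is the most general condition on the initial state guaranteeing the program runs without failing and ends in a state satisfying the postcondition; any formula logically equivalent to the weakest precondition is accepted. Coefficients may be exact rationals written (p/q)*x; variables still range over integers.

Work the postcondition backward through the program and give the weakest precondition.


Working backward. After the program, the postcondition 2*e - 5 < y + 2*y + 5 ∧ (1/2)*e + (tot + 6) < y + tot + 9 must hold; in canonical form it is 2*e < 3*y + 10 ∧ (1/2)*e < y + 3.
Before skip: 2*e < 3*y + 10 ∧ (1/2)*e < y + 3
Before val := 3*e + 7: 2*e < 3*y + 10 ∧ (1/2)*e < y + 3
Before skip: 2*e < 3*y + 10 ∧ (1/2)*e < y + 3
Before y := e: e > -10 ∧ (1/2)*e > -3
Answer: WP = e > -10 ∧ (1/2)*e > -3


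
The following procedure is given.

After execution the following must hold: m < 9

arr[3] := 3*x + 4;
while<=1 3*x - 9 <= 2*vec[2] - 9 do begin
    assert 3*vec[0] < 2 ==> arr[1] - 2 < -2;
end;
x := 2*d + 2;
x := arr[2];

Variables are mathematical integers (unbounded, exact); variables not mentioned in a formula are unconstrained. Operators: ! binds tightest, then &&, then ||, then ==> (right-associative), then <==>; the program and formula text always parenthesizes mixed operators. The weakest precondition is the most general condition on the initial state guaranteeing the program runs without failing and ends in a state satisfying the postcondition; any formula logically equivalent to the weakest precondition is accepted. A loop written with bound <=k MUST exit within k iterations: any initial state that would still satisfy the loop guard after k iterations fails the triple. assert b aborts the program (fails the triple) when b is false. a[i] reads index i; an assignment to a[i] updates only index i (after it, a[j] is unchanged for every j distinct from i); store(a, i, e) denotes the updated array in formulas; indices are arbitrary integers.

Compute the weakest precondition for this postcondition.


Working backward. After the program, m < 9 must hold.
Before x := arr[2]: m < 9
Before x := 2*d + 2: m < 9
Before the loop (bound <=1), unroll the exhaustion recursion (WP_0 = exit-now case; WP_j = one more guarded iteration, up to j = 1):
  WP_0: (!(3*x <= 2*vec[2])) && m < 9
  WP_1: (3*x <= 2*vec[2] ==> ((3*vec[0] < 2 ==> arr[1] < 0) && (!(3*x <= 2*vec[2])) && m < 9)) && ((!(3*x <= 2*vec[2])) ==> m < 9)
So before the loop: (3*x <= 2*vec[2] ==> ((3*vec[0] < 2 ==> arr[1] < 0) && (!(3*x <= 2*vec[2])) && m < 9)) && ((!(3*x <= 2*vec[2])) ==> m < 9)
Before arr[3] := 3*x + 4: (3*x <= 2*vec[2] ==> ((3*vec[0] < 2 ==> arr[1] < 0) && (!(3*x <= 2*vec[2])) && m < 9)) && ((!(3*x <= 2*vec[2])) ==> m < 9)
Answer: WP = (3*x <= 2*vec[2] ==> ((3*vec[0] < 2 ==> arr[1] < 0) && (!(3*x <= 2*vec[2])) && m < 9)) && ((!(3*x <= 2*vec[2])) ==> m < 9)


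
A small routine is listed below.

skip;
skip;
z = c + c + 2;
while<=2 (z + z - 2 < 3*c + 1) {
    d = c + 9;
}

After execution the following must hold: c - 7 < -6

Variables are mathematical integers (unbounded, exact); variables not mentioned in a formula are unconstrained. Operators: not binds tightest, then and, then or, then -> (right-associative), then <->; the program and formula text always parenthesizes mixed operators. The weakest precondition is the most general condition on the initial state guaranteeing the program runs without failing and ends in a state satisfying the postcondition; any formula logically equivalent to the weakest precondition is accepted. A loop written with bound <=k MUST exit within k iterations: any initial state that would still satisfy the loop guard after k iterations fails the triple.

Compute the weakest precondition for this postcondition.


Working backward. After the program, the postcondition c - 7 < -6 must hold; in canonical form it is c < 1.
Before the loop (bound <=2), unroll the exhaustion recursion (WP_0 = exit-now case; WP_j = one more guarded iteration, up to j = 2):
  WP_0: (not (2*z < 3*c + 3)) and c < 1
  WP_1: (2*z < 3*c + 3 -> ((not (2*z < 3*c + 3)) and c < 1)) and ((not (2*z < 3*c + 3)) -> c < 1)
  WP_2: (2*z < 3*c + 3 -> ((2*z < 3*c + 3 -> ((not (2*z < 3*c + 3)) and c < 1)) and ((not (2*z < 3*c + 3)) -> c < 1))) and ((not (2*z < 3*c + 3)) -> c < 1)
So before the loop: (2*z < 3*c + 3 -> ((2*z < 3*c + 3 -> ((not (2*z < 3*c + 3)) and c < 1)) and ((not (2*z < 3*c + 3)) -> c < 1))) and ((not (2*z < 3*c + 3)) -> c < 1)
Before z := c + c + 2: (c < -1 -> ((c < -1 -> ((not (c < -1)) and c < 1)) and ((not (c < -1)) -> c < 1))) and ((not (c < -1)) -> c < 1)
Before skip: (c < -1 -> ((c < -1 -> ((not (c < -1)) and c < 1)) and ((not (c < -1)) -> c < 1))) and ((not (c < -1)) -> c < 1)
Before skip: (c < -1 -> ((c < -1 -> ((not (c < -1)) and c < 1)) and ((not (c < -1)) -> c < 1))) and ((not (c < -1)) -> c < 1)
Answer: WP = (c < -1 -> ((c < -1 -> ((not (c < -1)) and c < 1)) and ((not (c < -1)) -> c < 1))) and ((not (c < -1)) -> c < 1)


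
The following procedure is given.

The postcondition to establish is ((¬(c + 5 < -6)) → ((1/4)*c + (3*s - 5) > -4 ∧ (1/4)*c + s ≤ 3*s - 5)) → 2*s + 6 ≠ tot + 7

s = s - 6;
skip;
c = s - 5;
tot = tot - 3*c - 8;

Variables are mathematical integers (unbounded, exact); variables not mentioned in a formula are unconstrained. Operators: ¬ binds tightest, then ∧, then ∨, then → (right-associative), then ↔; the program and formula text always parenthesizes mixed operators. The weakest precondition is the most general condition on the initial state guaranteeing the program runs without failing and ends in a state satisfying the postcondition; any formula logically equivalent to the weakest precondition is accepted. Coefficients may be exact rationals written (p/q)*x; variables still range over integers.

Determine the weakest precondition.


Working backward. After the program, the postcondition ((¬(c + 5 < -6)) → ((1/4)*c + (3*s - 5) > -4 ∧ (1/4)*c + s ≤ 3*s - 5)) → 2*s + 6 ≠ tot + 7 must hold; in canonical form it is ((¬(c < -11)) → ((1/4)*c + 3*s > 1 ∧ (1/4)*c ≤ 2*s - 5)) → 2*s ≠ tot + 1.
Before tot := tot - 3*c - 8: ((¬(c < -11)) → ((1/4)*c + 3*s > 1 ∧ (1/4)*c ≤ 2*s - 5)) → 3*c + 2*s ≠ tot - 7
Before c := s - 5: ((¬(s < -6)) → ((13/4)*s > 9/4 ∧ (7/4)*s ≥ 15/4)) → 5*s ≠ tot + 8
Before skip: ((¬(s < -6)) → ((13/4)*s > 9/4 ∧ (7/4)*s ≥ 15/4)) → 5*s ≠ tot + 8
Before s := s - 6: ((¬(s < 0)) → ((13/4)*s > 87/4 ∧ (7/4)*s ≥ 57/4)) → 5*s ≠ tot + 38
Answer: WP = ((¬(s < 0)) → ((13/4)*s > 87/4 ∧ (7/4)*s ≥ 57/4)) → 5*s ≠ tot + 38


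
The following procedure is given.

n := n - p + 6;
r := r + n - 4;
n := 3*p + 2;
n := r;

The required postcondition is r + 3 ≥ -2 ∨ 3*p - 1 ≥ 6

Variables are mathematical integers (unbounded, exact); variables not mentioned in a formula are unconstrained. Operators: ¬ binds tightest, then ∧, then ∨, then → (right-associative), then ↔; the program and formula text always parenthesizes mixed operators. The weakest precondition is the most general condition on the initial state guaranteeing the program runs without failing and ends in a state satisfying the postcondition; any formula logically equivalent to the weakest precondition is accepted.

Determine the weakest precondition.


Working backward. After the program, the postcondition r + 3 ≥ -2 ∨ 3*p - 1 ≥ 6 must hold; in canonical form it is r ≥ -5 ∨ 3*p ≥ 7.
Before n := r: r ≥ -5 ∨ 3*p ≥ 7
Before n := 3*p + 2: r ≥ -5 ∨ 3*p ≥ 7
Before r := r + n - 4: n + r ≥ -1 ∨ 3*p ≥ 7
Before n := n - p + 6: n + r ≥ p - 7 ∨ 3*p ≥ 7
Answer: WP = n + r ≥ p - 7 ∨ 3*p ≥ 7


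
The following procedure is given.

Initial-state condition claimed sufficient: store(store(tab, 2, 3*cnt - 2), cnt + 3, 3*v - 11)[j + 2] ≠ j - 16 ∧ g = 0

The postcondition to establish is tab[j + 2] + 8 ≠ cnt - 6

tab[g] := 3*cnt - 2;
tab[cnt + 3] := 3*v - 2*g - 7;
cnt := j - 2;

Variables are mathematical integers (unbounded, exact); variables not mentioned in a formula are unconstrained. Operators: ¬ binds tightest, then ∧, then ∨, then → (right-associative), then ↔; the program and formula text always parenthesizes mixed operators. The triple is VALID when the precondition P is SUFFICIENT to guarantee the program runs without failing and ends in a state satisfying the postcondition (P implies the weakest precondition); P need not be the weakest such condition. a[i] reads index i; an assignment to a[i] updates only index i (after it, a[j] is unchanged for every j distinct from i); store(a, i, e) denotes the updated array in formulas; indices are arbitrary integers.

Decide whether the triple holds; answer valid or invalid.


Working backward. After the program, the postcondition tab[j + 2] + 8 ≠ cnt - 6 must hold; in canonical form it is tab[j + 2] ≠ cnt - 14.
Before cnt := j - 2: tab[j + 2] ≠ j - 16
Before tab[cnt + 3] := 3*v - 2*g - 7: store(tab, cnt + 3, -2*g + 3*v - 7)[j + 2] ≠ j - 16
Before tab[g] := 3*cnt - 2: store(store(tab, g, 3*cnt - 2), cnt + 3, -2*g + 3*v - 7)[j + 2] ≠ j - 16
The weakest precondition is store(store(tab, g, 3*cnt - 2), cnt + 3, -2*g + 3*v - 7)[j + 2] ≠ j - 16.
Check whether store(store(tab, 2, 3*cnt - 2), cnt + 3, 3*v - 11)[j + 2] ≠ j - 16 ∧ g = 0 implies it.
Countermodel: at the initial state cnt = 90455, g = 0, j = 90456, tab = {[0] = 4, [2] = 4, [90458] = 4, elsewhere 4}, v = 30149, the precondition holds but the weakest precondition fails.
Answer: invalid


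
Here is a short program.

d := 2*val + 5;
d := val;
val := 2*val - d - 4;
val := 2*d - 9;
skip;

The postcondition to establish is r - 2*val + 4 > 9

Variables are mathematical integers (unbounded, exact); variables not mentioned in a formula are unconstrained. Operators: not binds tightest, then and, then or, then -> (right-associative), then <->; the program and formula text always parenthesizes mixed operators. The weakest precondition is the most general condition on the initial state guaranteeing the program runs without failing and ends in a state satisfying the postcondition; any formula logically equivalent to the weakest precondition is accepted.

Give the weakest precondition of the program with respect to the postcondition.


Working backward. After the program, the postcondition r - 2*val + 4 > 9 must hold; in canonical form it is r > 2*val + 5.
Before skip: r > 2*val + 5
Before val := 2*d - 9: r > 4*d - 13
Before val := 2*val - d - 4: r > 4*d - 13
Before d := val: r > 4*val - 13
Before d := 2*val + 5: r > 4*val - 13
Answer: WP = r > 4*val - 13


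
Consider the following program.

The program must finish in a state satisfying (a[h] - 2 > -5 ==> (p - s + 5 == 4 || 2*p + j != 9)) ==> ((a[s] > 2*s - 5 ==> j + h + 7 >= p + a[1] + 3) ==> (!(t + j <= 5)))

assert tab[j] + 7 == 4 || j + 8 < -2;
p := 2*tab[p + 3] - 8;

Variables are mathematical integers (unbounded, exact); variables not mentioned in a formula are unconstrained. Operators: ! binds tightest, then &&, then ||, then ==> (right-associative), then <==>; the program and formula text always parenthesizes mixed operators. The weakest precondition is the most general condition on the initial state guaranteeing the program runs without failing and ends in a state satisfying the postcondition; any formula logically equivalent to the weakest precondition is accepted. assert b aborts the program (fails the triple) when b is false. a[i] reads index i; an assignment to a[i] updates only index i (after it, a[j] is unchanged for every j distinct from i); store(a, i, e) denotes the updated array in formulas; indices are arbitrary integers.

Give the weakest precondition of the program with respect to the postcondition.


Working backward. After the program, the postcondition (a[h] - 2 > -5 ==> (p - s + 5 == 4 || 2*p + j != 9)) ==> ((a[s] > 2*s - 5 ==> j + h + 7 >= p + a[1] + 3) ==> (!(t + j <= 5))) must hold; in canonical form it is (a[h] > -3 ==> (p == s - 1 || j + 2*p != 9)) ==> ((a[s] > 2*s - 5 ==> h + j >= a[1] + p - 4) ==> (!(j + t <= 5))).
Before p := 2*tab[p + 3] - 8: (a[h] > -3 ==> (2*tab[p + 3] == s + 7 || 4*tab[p + 3] + j != 25)) ==> ((a[s] > 2*s - 5 ==> h + j >= a[1] + 2*tab[p + 3] - 12) ==> (!(j + t <= 5)))
Before assert tab[j] + 7 == 4 || j + 8 < -2: (tab[j] == -3 || j < -10) && ((a[h] > -3 ==> (2*tab[p + 3] == s + 7 || 4*tab[p + 3] + j != 25)) ==> ((a[s] > 2*s - 5 ==> h + j >= a[1] + 2*tab[p + 3] - 12) ==> (!(j + t <= 5))))
Answer: WP = (tab[j] == -3 || j < -10) && ((a[h] > -3 ==> (2*tab[p + 3] == s + 7 || 4*tab[p + 3] + j != 25)) ==> ((a[s] > 2*s - 5 ==> h + j >= a[1] + 2*tab[p + 3] - 12) ==> (!(j + t <= 5))))


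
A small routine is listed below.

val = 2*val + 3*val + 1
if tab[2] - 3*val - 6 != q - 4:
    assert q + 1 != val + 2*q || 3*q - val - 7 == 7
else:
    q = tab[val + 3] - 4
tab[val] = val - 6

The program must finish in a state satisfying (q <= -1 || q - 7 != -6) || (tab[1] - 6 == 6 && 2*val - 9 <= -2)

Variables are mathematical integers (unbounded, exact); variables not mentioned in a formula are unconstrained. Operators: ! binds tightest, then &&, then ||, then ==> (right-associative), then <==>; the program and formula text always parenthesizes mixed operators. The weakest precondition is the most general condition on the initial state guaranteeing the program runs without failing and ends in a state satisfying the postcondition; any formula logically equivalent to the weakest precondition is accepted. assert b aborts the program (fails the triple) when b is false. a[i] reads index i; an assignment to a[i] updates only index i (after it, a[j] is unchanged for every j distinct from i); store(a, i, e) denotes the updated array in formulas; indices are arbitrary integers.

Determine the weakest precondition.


Working backward. After the program, the postcondition (q <= -1 || q - 7 != -6) || (tab[1] - 6 == 6 && 2*val - 9 <= -2) must hold; in canonical form it is q <= -1 || q != 1 || (tab[1] == 12 && 2*val <= 7).
Before tab[val] := val - 6: q <= -1 || q != 1 || (store(tab, val, val - 6)[1] == 12 && 2*val <= 7)
Then branch requires (q + val != 1 || 3*q == val + 14) && (q <= -1 || q != 1 || (store(tab, val, val - 6)[1] == 12 && 2*val <= 7)); else branch requires tab[val + 3] <= 3 || tab[val + 3] != 5 || (store(tab, val, val - 6)[1] == 12 && 2*val <= 7).
Before the if: (tab[2] != q + 3*val + 2 ==> ((q + val != 1 || 3*q == val + 14) && (q <= -1 || q != 1 || (store(tab, val, val - 6)[1] == 12 && 2*val <= 7)))) && ((!(tab[2] != q + 3*val + 2)) ==> (tab[val + 3] <= 3 || tab[val + 3] != 5 || (store(tab, val, val - 6)[1] == 12 && 2*val <= 7)))
Before val := 2*val + 3*val + 1: (tab[2] != q + 15*val + 5 ==> ((q + 5*val != 0 || 3*q == 5*val + 15) && (q <= -1 || q != 1 || (store(tab, 5*val + 1, 5*val - 5)[1] == 12 && 10*val <= 5)))) && ((!(tab[2] != q + 15*val + 5)) ==> (tab[5*val + 4] <= 3 || tab[5*val + 4] != 5 || (store(tab, 5*val + 1, 5*val - 5)[1] == 12 && 10*val <= 5)))
Answer: WP = (tab[2] != q + 15*val + 5 ==> ((q + 5*val != 0 || 3*q == 5*val + 15) && (q <= -1 || q != 1 || (store(tab, 5*val + 1, 5*val - 5)[1] == 12 && 10*val <= 5)))) && ((!(tab[2] != q + 15*val + 5)) ==> (tab[5*val + 4] <= 3 || tab[5*val + 4] != 5 || (store(tab, 5*val + 1, 5*val - 5)[1] == 12 && 10*val <= 5)))


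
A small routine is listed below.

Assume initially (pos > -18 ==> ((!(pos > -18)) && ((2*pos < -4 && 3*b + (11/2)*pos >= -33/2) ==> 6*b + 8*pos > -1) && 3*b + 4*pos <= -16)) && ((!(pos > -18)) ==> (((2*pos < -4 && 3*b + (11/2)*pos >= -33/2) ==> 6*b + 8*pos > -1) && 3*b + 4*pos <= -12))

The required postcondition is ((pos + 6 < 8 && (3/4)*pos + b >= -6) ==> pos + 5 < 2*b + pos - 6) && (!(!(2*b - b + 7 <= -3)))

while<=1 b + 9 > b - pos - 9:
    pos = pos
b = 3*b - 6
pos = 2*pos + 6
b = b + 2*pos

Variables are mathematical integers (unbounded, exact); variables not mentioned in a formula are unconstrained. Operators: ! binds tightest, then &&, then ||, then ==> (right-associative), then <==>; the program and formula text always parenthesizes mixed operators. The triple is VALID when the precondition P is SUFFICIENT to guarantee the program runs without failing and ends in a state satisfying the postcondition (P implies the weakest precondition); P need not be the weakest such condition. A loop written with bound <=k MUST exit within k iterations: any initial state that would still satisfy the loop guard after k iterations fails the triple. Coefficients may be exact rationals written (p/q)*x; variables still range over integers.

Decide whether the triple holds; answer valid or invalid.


Working backward. After the program, the postcondition ((pos + 6 < 8 && (3/4)*pos + b >= -6) ==> pos + 5 < 2*b + pos - 6) && (!(!(2*b - b + 7 <= -3))) must hold; in canonical form it is ((pos < 2 && b + (3/4)*pos >= -6) ==> 2*b > 11) && b <= -10.
Before b := b + 2*pos: ((pos < 2 && b + (11/4)*pos >= -6) ==> 2*b + 4*pos > 11) && b + 2*pos <= -10
Before pos := 2*pos + 6: ((2*pos < -4 && b + (11/2)*pos >= -45/2) ==> 2*b + 8*pos > -13) && b + 4*pos <= -22
Before b := 3*b - 6: ((2*pos < -4 && 3*b + (11/2)*pos >= -33/2) ==> 6*b + 8*pos > -1) && 3*b + 4*pos <= -16
Before the loop (bound <=1), unroll the exhaustion recursion (WP_0 = exit-now case; WP_j = one more guarded iteration, up to j = 1):
  WP_0: (!(pos > -18)) && ((2*pos < -4 && 3*b + (11/2)*pos >= -33/2) ==> 6*b + 8*pos > -1) && 3*b + 4*pos <= -16
  WP_1: (pos > -18 ==> ((!(pos > -18)) && ((2*pos < -4 && 3*b + (11/2)*pos >= -33/2) ==> 6*b + 8*pos > -1) && 3*b + 4*pos <= -16)) && ((!(pos > -18)) ==> (((2*pos < -4 && 3*b + (11/2)*pos >= -33/2) ==> 6*b + 8*pos > -1) && 3*b + 4*pos <= -16))
So before the loop: (pos > -18 ==> ((!(pos > -18)) && ((2*pos < -4 && 3*b + (11/2)*pos >= -33/2) ==> 6*b + 8*pos > -1) && 3*b + 4*pos <= -16)) && ((!(pos > -18)) ==> (((2*pos < -4 && 3*b + (11/2)*pos >= -33/2) ==> 6*b + 8*pos > -1) && 3*b + 4*pos <= -16))
The weakest precondition is (pos > -18 ==> ((!(pos > -18)) && ((2*pos < -4 && 3*b + (11/2)*pos >= -33/2) ==> 6*b + 8*pos > -1) && 3*b + 4*pos <= -16)) && ((!(pos > -18)) ==> (((2*pos < -4 && 3*b + (11/2)*pos >= -33/2) ==> 6*b + 8*pos > -1) && 3*b + 4*pos <= -16)).
Check whether (pos > -18 ==> ((!(pos > -18)) && ((2*pos < -4 && 3*b + (11/2)*pos >= -33/2) ==> 6*b + 8*pos > -1) && 3*b + 4*pos <= -16)) && ((!(pos > -18)) ==> (((2*pos < -4 && 3*b + (11/2)*pos >= -33/2) ==> 6*b + 8*pos > -1) && 3*b + 4*pos <= -12)) implies it.
Countermodel: at the initial state b = 19, pos = -18, the precondition holds but the weakest precondition fails.
Answer: invalid


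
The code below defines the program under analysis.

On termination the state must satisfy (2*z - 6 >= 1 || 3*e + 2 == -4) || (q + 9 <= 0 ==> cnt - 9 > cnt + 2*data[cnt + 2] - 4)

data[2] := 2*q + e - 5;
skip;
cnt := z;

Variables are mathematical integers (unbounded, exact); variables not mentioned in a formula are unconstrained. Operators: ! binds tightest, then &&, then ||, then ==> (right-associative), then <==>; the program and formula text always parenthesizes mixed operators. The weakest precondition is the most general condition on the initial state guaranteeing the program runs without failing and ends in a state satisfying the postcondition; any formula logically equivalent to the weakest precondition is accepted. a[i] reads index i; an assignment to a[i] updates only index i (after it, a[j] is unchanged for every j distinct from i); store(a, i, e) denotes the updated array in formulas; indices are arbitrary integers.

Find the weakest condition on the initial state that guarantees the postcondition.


Working backward. After the program, the postcondition (2*z - 6 >= 1 || 3*e + 2 == -4) || (q + 9 <= 0 ==> cnt - 9 > cnt + 2*data[cnt + 2] - 4) must hold; in canonical form it is 2*z >= 7 || 3*e == -6 || (q <= -9 ==> 2*data[cnt + 2] < -5).
Before cnt := z: 2*z >= 7 || 3*e == -6 || (q <= -9 ==> 2*data[z + 2] < -5)
Before skip: 2*z >= 7 || 3*e == -6 || (q <= -9 ==> 2*data[z + 2] < -5)
Before data[2] := 2*q + e - 5: 2*z >= 7 || 3*e == -6 || (q <= -9 ==> 2*store(data, 2, e + 2*q - 5)[z + 2] < -5)
Answer: WP = 2*z >= 7 || 3*e == -6 || (q <= -9 ==> 2*store(data, 2, e + 2*q - 5)[z + 2] < -5)


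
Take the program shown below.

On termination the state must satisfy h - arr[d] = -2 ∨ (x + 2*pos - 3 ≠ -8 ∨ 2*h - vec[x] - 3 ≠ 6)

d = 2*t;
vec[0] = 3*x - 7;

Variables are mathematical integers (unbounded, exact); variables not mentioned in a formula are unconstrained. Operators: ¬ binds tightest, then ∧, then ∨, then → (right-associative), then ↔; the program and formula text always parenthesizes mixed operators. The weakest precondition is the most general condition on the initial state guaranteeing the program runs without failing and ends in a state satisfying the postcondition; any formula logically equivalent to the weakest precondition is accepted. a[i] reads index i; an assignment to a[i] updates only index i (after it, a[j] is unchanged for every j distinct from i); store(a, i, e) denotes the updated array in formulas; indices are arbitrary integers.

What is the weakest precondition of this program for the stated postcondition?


Working backward. After the program, the postcondition h - arr[d] = -2 ∨ (x + 2*pos - 3 ≠ -8 ∨ 2*h - vec[x] - 3 ≠ 6) must hold; in canonical form it is h = arr[d] - 2 ∨ 2*pos + x ≠ -5 ∨ 2*h ≠ vec[x] + 9.
Before vec[0] := 3*x - 7: h = arr[d] - 2 ∨ 2*pos + x ≠ -5 ∨ 2*h ≠ store(vec, 0, 3*x - 7)[x] + 9
Before d := 2*t: h = arr[2*t] - 2 ∨ 2*pos + x ≠ -5 ∨ 2*h ≠ store(vec, 0, 3*x - 7)[x] + 9
Answer: WP = h = arr[2*t] - 2 ∨ 2*pos + x ≠ -5 ∨ 2*h ≠ store(vec, 0, 3*x - 7)[x] + 9


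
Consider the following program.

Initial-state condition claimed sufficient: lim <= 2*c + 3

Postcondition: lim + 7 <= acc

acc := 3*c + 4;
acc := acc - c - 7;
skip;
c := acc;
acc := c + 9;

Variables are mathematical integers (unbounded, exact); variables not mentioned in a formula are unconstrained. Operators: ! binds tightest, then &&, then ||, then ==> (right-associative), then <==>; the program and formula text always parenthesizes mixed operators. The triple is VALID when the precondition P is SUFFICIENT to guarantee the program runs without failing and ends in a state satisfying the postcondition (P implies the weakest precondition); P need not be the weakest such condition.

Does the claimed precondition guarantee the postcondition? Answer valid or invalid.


Working backward. After the program, the postcondition lim + 7 <= acc must hold; in canonical form it is lim <= acc - 7.
Before acc := c + 9: lim <= c + 2
Before c := acc: lim <= acc + 2
Before skip: lim <= acc + 2
Before acc := acc - c - 7: c + lim <= acc - 5
Before acc := 3*c + 4: lim <= 2*c - 1
The weakest precondition is lim <= 2*c - 1.
Check whether lim <= 2*c + 3 implies it.
Countermodel: at the initial state c = 0, lim = 0, the precondition holds but the weakest precondition fails.
Answer: invalid


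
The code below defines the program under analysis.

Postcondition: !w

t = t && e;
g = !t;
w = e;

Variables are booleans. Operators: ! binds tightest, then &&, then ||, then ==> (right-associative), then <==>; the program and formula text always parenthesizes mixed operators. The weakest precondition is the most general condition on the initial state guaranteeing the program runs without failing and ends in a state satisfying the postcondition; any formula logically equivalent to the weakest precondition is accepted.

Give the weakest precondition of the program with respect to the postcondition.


Working backward. After the program, !w must hold.
Before w := e: !e
Before g := !t: !e
Before t := t && e: !e
Answer: WP = !e


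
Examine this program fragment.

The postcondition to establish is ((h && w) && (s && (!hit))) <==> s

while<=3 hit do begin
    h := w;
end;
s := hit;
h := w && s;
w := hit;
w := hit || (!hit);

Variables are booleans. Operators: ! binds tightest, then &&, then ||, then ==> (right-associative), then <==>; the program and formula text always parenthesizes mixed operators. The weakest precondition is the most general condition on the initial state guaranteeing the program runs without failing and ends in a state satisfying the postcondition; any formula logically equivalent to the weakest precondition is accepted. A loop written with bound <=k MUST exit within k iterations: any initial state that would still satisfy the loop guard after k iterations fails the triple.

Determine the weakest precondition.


Working backward. After the program, the postcondition ((h && w) && (s && (!hit))) <==> s must hold; in canonical form it is (h && w && s && (!hit)) <==> s.
Before w := hit || (!hit): (h && s && (!hit)) <==> s
Before w := hit: (h && s && (!hit)) <==> s
Before h := w && s: (w && s && (!hit)) <==> s
Before s := hit: !hit
Before the loop (bound <=3), unroll the exhaustion recursion (WP_0 = exit-now case; WP_j = one more guarded iteration, up to j = 3):
  WP_0: !hit
  WP_1: hit ==> (!hit)
  WP_2: hit ==> (hit ==> (!hit))
  WP_3: hit ==> (hit ==> (hit ==> (!hit)))
So before the loop: hit ==> (hit ==> (hit ==> (!hit)))
Answer: WP = hit ==> (hit ==> (hit ==> (!hit)))


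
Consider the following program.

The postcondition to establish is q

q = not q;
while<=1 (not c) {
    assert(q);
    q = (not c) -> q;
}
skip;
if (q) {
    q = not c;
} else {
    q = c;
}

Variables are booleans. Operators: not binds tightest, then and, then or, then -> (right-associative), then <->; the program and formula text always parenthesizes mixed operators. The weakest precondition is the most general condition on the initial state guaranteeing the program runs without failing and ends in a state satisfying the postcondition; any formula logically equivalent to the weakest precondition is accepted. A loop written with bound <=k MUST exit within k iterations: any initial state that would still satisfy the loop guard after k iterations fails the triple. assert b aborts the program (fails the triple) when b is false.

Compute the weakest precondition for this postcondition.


Working backward. After the program, q must hold.
Then branch requires not c; else branch requires c.
Before the if: (q -> (not c)) and ((not q) -> c)
Before skip: (q -> (not c)) and ((not q) -> c)
Before the loop (bound <=1), unroll the exhaustion recursion (WP_0 = exit-now case; WP_j = one more guarded iteration, up to j = 1):
  WP_0: c and (q -> (not c)) and ((not q) -> c)
  WP_1: ((not c) -> (q and c and (((not c) -> q) -> (not c)) and ((not ((not c) -> q)) -> c))) and (c -> ((q -> (not c)) and ((not q) -> c)))
So before the loop: ((not c) -> (q and c and (((not c) -> q) -> (not c)) and ((not ((not c) -> q)) -> c))) and (c -> ((q -> (not c)) and ((not q) -> c)))
Before q := not q: ((not c) -> ((not q) and c and (((not c) -> (not q)) -> (not c)) and ((not ((not c) -> (not q))) -> c))) and (c -> (((not q) -> (not c)) and (q -> c)))
Answer: WP = ((not c) -> ((not q) and c and (((not c) -> (not q)) -> (not c)) and ((not ((not c) -> (not q))) -> c))) and (c -> (((not q) -> (not c)) and (q -> c)))


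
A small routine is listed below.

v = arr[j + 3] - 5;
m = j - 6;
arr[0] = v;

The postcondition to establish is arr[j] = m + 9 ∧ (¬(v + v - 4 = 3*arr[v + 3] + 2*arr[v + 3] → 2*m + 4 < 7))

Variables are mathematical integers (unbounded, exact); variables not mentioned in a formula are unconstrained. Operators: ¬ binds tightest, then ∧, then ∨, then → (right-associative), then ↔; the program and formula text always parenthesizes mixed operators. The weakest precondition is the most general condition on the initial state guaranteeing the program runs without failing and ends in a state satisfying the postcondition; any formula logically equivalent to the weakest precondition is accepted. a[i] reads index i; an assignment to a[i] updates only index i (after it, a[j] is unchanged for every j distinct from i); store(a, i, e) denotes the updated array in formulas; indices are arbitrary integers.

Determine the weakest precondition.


Working backward. After the program, the postcondition arr[j] = m + 9 ∧ (¬(v + v - 4 = 3*arr[v + 3] + 2*arr[v + 3] → 2*m + 4 < 7)) must hold; in canonical form it is arr[j] = m + 9 ∧ (¬(2*v = 5*arr[v + 3] + 4 → 2*m < 3)).
Before arr[0] := v: store(arr, 0, v)[j] = m + 9 ∧ (¬(2*v = 5*store(arr, 0, v)[v + 3] + 4 → 2*m < 3))
Before m := j - 6: store(arr, 0, v)[j] = j + 3 ∧ (¬(2*v = 5*store(arr, 0, v)[v + 3] + 4 → 2*j < 15))
Before v := arr[j + 3] - 5: store(arr, 0, arr[j + 3] - 5)[j] = j + 3 ∧ (¬(2*arr[j + 3] = 5*store(arr, 0, arr[j + 3] - 5)[arr[j + 3] - 2] + 14 → 2*j < 15))
Answer: WP = store(arr, 0, arr[j + 3] - 5)[j] = j + 3 ∧ (¬(2*arr[j + 3] = 5*store(arr, 0, arr[j + 3] - 5)[arr[j + 3] - 2] + 14 → 2*j < 15))


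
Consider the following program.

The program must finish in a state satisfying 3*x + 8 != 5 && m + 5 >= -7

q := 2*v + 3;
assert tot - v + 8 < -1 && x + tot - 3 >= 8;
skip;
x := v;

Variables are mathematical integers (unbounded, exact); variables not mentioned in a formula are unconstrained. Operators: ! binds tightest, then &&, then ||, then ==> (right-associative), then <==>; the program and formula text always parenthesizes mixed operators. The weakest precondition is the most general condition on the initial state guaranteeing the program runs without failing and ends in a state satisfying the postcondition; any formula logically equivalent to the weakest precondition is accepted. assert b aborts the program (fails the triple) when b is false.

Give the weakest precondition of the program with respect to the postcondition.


Working backward. After the program, the postcondition 3*x + 8 != 5 && m + 5 >= -7 must hold; in canonical form it is 3*x != -3 && m >= -12.
Before x := v: 3*v != -3 && m >= -12
Before skip: 3*v != -3 && m >= -12
Before assert tot - v + 8 < -1 && x + tot - 3 >= 8: tot < v - 9 && tot + x >= 11 && 3*v != -3 && m >= -12
Before q := 2*v + 3: tot < v - 9 && tot + x >= 11 && 3*v != -3 && m >= -12
Answer: WP = tot < v - 9 && tot + x >= 11 && 3*v != -3 && m >= -12
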